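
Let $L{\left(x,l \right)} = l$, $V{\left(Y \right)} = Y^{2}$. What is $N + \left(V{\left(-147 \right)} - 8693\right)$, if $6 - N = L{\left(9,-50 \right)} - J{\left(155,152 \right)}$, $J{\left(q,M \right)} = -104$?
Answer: $12868$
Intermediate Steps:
$N = -48$ ($N = 6 - \left(-50 - -104\right) = 6 - \left(-50 + 104\right) = 6 - 54 = -48$)
$N + \left(V{\left(-147 \right)} - 8693\right) = -48 + \left(\left(-147\right)^{2} - 8693\right) = -48 + \left(21609 - 8693\right) = -48 + 12916 = 12868$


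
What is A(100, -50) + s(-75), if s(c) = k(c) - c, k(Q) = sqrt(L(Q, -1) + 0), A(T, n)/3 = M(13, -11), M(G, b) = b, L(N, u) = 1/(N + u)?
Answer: 42 + I*sqrt(19)/38 ≈ 42.0 + 0.11471*I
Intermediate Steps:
A(T, n) = -33 (A(T, n) = 3*(-11) = -33)
k(Q) = sqrt(1/(-1 + Q)) (k(Q) = sqrt(1/(Q - 1) + 0) = sqrt(1/(-1 + Q) + 0) = sqrt(1/(-1 + Q)))
s(c) = sqrt(1/(-1 + c)) - c
A(100, -50) + s(-75) = -33 + (sqrt(1/(-1 - 75)) - 1*(-75)) = -33 + (sqrt(1/(-76)) + 75) = -33 + (sqrt(-1/76) + 75) = -33 + (I*sqrt(19)/38 + 75) = -33 + (75 + I*sqrt(19)/38) = 42 + I*sqrt(19)/38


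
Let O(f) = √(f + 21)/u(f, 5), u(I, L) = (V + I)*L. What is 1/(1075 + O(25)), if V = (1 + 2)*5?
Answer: 21500000/23112499977 - 100*√46/23112499977 ≈ 0.00093020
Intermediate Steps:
V = 15 (V = 3*5 = 15)
u(I, L) = L*(15 + I) (u(I, L) = (15 + I)*L = L*(15 + I))
O(f) = √(21 + f)/(75 + 5*f) (O(f) = √(f + 21)/((5*(15 + f))) = √(21 + f)/(75 + 5*f))
1/(1075 + O(25)) = 1/(1075 + √(21 + 25)/(5*(15 + 25))) = 1/(1075 + (⅕)*√46/40) = 1/(1075 + (⅕)*(1/40)*√46) = 1/(1075 + √46/200)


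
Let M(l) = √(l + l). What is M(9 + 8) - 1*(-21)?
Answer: 21 + √34 ≈ 26.831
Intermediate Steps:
M(l) = √2*√l (M(l) = √(2*l) = √2*√l)
M(9 + 8) - 1*(-21) = √2*√(9 + 8) - 1*(-21) = √2*√17 + 21 = √34 + 21 = 21 + √34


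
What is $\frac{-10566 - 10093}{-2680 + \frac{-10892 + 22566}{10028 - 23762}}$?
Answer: $\frac{141865353}{18409397} \approx 7.7061$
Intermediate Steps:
$\frac{-10566 - 10093}{-2680 + \frac{-10892 + 22566}{10028 - 23762}} = - \frac{20659}{-2680 + \frac{11674}{-13734}} = - \frac{20659}{-2680 + 11674 \left(- \frac{1}{13734}\right)} = - \frac{20659}{-2680 - \frac{5837}{6867}} = - \frac{20659}{- \frac{18409397}{6867}} = \left(-20659\right) \left(- \frac{6867}{18409397}\right) = \frac{141865353}{18409397}$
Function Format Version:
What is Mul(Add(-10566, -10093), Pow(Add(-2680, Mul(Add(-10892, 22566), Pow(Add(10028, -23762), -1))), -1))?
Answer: Rational(141865353, 18409397) ≈ 7.7061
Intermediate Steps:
Mul(Add(-10566, -10093), Pow(Add(-2680, Mul(Add(-10892, 22566), Pow(Add(10028, -23762), -1))), -1)) = Mul(-20659, Pow(Add(-2680, Mul(11674, Pow(-13734, -1))), -1)) = Mul(-20659, Pow(Add(-2680, Mul(11674, Rational(-1, 13734))), -1)) = Mul(-20659, Pow(Add(-2680, Rational(-5837, 6867)), -1)) = Mul(-20659, Pow(Rational(-18409397, 6867), -1)) = Mul(-20659, Rational(-6867, 18409397)) = Rational(141865353, 18409397)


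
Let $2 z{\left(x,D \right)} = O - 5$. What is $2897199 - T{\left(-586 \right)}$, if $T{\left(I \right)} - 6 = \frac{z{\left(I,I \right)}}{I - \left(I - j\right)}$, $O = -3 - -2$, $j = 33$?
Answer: $\frac{31869124}{11} \approx 2.8972 \cdot 10^{6}$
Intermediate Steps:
$O = -1$ ($O = -3 + 2 = -1$)
$z{\left(x,D \right)} = -3$ ($z{\left(x,D \right)} = \frac{-1 - 5}{2} = \frac{1}{2} \left(-6\right) = -3$)
$T{\left(I \right)} = \frac{65}{11}$ ($T{\left(I \right)} = 6 + \frac{1}{I - \left(-33 + I\right)} \left(-3\right) = 6 + \frac{1}{33} \left(-3\right) = 6 - \frac{1}{11} = \frac{65}{11}$)
$2897199 - T{\left(-586 \right)} = 2897199 - \frac{65}{11} = \frac{31869124}{11}$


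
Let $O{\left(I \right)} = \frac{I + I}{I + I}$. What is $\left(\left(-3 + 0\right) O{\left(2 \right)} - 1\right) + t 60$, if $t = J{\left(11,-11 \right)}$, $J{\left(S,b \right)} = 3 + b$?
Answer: $-484$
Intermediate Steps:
$t = -8$ ($t = 3 - 11 = -8$)
$O{\left(I \right)} = 1$ ($O{\left(I \right)} = \frac{2 I}{2 I} = 2 I \frac{1}{2 I} = 1$)
$\left(\left(-3 + 0\right) O{\left(2 \right)} - 1\right) + t 60 = \left(\left(-3 + 0\right) 1 - 1\right) - 480 = \left(\left(-3\right) 1 - 1\right) - 480 = \left(-3 - 1\right) - 480 = -4 - 480 = -484$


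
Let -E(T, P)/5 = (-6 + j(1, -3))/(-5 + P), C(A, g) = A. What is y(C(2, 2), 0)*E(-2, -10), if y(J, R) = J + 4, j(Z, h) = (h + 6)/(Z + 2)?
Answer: -10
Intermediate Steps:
j(Z, h) = (6 + h)/(2 + Z)
y(J, R) = 4 + J
E(T, P) = 25/(-5 + P) (E(T, P) = -5*(-6 + (6 - 3)/(2 + 1))/(-5 + P) = -5*(-6 + 3/3)/(-5 + P) = -5*(-6 + (⅓)*3)/(-5 + P) = -5*(-6 + 1)/(-5 + P) = -(-25)/(-5 + P) = 25/(-5 + P))
y(C(2, 2), 0)*E(-2, -10) = (4 + 2)*(25/(-5 - 10)) = 6*(25/(-15)) = 6*(25*(-1/15)) = 6*(-5/3) = -10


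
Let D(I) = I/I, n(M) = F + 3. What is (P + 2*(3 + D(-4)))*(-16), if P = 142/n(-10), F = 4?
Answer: -3168/7 ≈ -452.57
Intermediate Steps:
n(M) = 7 (n(M) = 4 + 3 = 7)
D(I) = 1
P = 142/7 ≈ 20.286
(P + 2*(3 + D(-4)))*(-16) = (142/7 + 2*(3 + 1))*(-16) = (142/7 + 2*4)*(-16) = (142/7 + 8)*(-16) = (198/7)*(-16) = -3168/7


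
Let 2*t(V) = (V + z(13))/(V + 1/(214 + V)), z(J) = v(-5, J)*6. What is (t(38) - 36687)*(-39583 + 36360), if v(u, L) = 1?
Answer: 1132387690665/9577 ≈ 1.1824e+8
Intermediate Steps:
z(J) = 6 (z(J) = 1*6 = 6)
t(V) = (6 + V)/(2*(V + 1/(214 + V))) (t(V) = ((V + 6)/(V + 1/(214 + V)))/2 = ((6 + V)/(V + 1/(214 + V)))/2 = (6 + V)/(2*(V + 1/(214 + V))))
(t(38) - 36687)*(-39583 + 36360) = ((1284 + 38² + 220*38)/(2*(1 + 38² + 214*38)) - 36687)*(-39583 + 36360) = ((1284 + 1444 + 8360)/(2*(1 + 1444 + 8132)) - 36687)*(-3223) = ((½)*11088/9577 - 36687)*(-3223) = ((½)*(1/9577)*11088 - 36687)*(-3223) = (5544/9577 - 36687)*(-3223) = -351345855/9577*(-3223) = 1132387690665/9577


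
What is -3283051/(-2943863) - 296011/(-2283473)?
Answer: 8368174146616/6722231676199 ≈ 1.2449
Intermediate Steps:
-3283051/(-2943863) - 296011/(-2283473) = -3283051*(-1/2943863) - 296011*(-1/2283473) = 3283051/2943863 + 296011/2283473 = 8368174146616/6722231676199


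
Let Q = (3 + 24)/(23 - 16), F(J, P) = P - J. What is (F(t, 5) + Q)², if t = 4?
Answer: 1156/49 ≈ 23.592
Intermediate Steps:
Q = 27/7 ≈ 3.8571
(F(t, 5) + Q)² = ((5 - 1*4) + 27/7)² = ((5 - 4) + 27/7)² = (1 + 27/7)² = (34/7)² = 1156/49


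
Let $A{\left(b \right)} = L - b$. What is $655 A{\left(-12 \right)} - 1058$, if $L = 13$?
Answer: $15317$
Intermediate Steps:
$A{\left(b \right)} = 13 - b$
$655 A{\left(-12 \right)} - 1058 = 655 \left(13 - -12\right) - 1058 = 655 \left(13 + 12\right) - 1058 = 655 \cdot 25 - 1058 = 16375 - 1058 = 15317$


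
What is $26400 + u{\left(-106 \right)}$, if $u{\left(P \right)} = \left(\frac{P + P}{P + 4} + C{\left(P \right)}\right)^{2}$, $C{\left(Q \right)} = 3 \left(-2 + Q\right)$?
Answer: $\frac{338217124}{2601} \approx 1.3003 \cdot 10^{5}$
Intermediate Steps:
$C{\left(Q \right)} = -6 + 3 Q$
$u{\left(P \right)} = \left(-6 + 3 P + \frac{2 P}{4 + P}\right)^{2}$ ($u{\left(P \right)} = \left(\frac{P + P}{P + 4} + \left(-6 + 3 P\right)\right)^{2} = \left(\frac{2 P}{4 + P} + \left(-6 + 3 P\right)\right)^{2} = \left(-6 + 3 P + \frac{2 P}{4 + P}\right)^{2}$)
$26400 + u{\left(-106 \right)} = 26400 + \frac{\left(-24 + 3 \left(-106\right)^{2} + 8 \left(-106\right)\right)^{2}}{\left(4 - 106\right)^{2}} = 26400 + \frac{\left(-24 + 3 \cdot 11236 - 848\right)^{2}}{10404} = 26400 + \frac{\left(-24 + 33708 - 848\right)^{2}}{10404} = 26400 + \frac{32836^{2}}{10404} = 26400 + \frac{1}{10404} \cdot 1078202896 = 26400 + \frac{269550724}{2601} = \frac{338217124}{2601}$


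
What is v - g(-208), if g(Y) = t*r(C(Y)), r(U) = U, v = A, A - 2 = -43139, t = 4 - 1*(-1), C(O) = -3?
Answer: -43122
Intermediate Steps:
t = 5 (t = 4 + 1 = 5)
A = -43137 (A = 2 - 43139 = -43137)
v = -43137
g(Y) = -15 (g(Y) = 5*(-3) = -15)
v - g(-208) = -43137 - 1*(-15) = -43137 + 15 = -43122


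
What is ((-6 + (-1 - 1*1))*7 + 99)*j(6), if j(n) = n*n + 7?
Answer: 1849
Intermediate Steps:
j(n) = 7 + n**2 (j(n) = n**2 + 7 = 7 + n**2)
((-6 + (-1 - 1*1))*7 + 99)*j(6) = ((-6 + (-1 - 1*1))*7 + 99)*(7 + 6**2) = ((-6 + (-1 - 1))*7 + 99)*(7 + 36) = ((-6 - 2)*7 + 99)*43 = (-8*7 + 99)*43 = (-56 + 99)*43 = 43*43 = 1849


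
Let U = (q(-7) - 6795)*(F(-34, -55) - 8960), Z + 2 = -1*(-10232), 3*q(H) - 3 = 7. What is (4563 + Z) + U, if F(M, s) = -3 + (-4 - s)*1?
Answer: 181626379/3 ≈ 6.0542e+7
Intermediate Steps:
F(M, s) = -7 - s (F(M, s) = -3 + (-4 - s) = -7 - s)
q(H) = 10/3 (q(H) = 1 + (⅓)*7 = 1 + 7/3 = 10/3)
Z = 10230 (Z = -2 - 1*(-10232) = -2 + 10232 = 10230)
U = 181582000/3 (U = (10/3 - 6795)*((-7 - 1*(-55)) - 8960) = -20375*((-7 + 55) - 8960)/3 = -20375*(48 - 8960)/3 = -20375/3*(-8912) = 181582000/3 ≈ 6.0527e+7)
(4563 + Z) + U = (4563 + 10230) + 181582000/3 = 14793 + 181582000/3 = 181626379/3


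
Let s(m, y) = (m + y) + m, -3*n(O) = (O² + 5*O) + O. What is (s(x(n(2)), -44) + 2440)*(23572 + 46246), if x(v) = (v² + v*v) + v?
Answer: 1570346456/9 ≈ 1.7448e+8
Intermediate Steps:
n(O) = -2*O - O²/3 (n(O) = -((O² + 5*O) + O)/3 = -(O² + 6*O)/3 = -2*O - O²/3)
x(v) = v + 2*v² (x(v) = (v² + v²) + v = 2*v² + v = v + 2*v²)
s(m, y) = y + 2*m
(s(x(n(2)), -44) + 2440)*(23572 + 46246) = ((-44 + 2*((-⅓*2*(6 + 2))*(1 + 2*(-⅓*2*(6 + 2))))) + 2440)*(23572 + 46246) = ((-44 + 2*((-⅓*2*8)*(1 + 2*(-⅓*2*8)))) + 2440)*69818 = ((-44 + 2*(-16*(1 + 2*(-16/3))/3)) + 2440)*69818 = ((-44 + 2*(-16*(1 - 32/3)/3)) + 2440)*69818 = ((-44 + 2*(-16/3*(-29/3))) + 2440)*69818 = ((-44 + 2*(464/9)) + 2440)*69818 = ((-44 + 928/9) + 2440)*69818 = (532/9 + 2440)*69818 = (22492/9)*69818 = 1570346456/9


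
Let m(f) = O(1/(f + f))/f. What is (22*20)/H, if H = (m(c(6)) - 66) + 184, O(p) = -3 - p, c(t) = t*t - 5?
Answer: 845680/226609 ≈ 3.7319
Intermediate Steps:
c(t) = -5 + t**2 (c(t) = t**2 - 5 = -5 + t**2)
m(f) = (-3 - 1/(2*f))/f (m(f) = (-3 - 1/(f + f))/f = (-3 - 1/(2*f))/f)
H = 226609/1922 (H = ((-1 - 6*(-5 + 6**2))/(2*(-5 + 6**2)**2) - 66) + 184 = ((-1 - 6*(-5 + 36))/(2*(-5 + 36)**2) - 66) + 184 = ((1/2)*(-1 - 6*31)/31**2 - 66) + 184 = ((1/2)*(1/961)*(-1 - 186) - 66) + 184 = ((1/2)*(1/961)*(-187) - 66) + 184 = (-187/1922 - 66) + 184 = -127039/1922 + 184 = 226609/1922 ≈ 117.90)
(22*20)/H = (22*20)/(226609/1922) = 440*(1922/226609) = 845680/226609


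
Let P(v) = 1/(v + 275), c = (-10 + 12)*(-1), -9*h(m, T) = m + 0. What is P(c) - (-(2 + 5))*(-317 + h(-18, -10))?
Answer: -601964/273 ≈ -2205.0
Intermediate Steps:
h(m, T) = -m/9 (h(m, T) = -(m + 0)/9 = -m/9)
c = -2 (c = 2*(-1) = -2)
P(v) = 1/(275 + v)
P(c) - (-(2 + 5))*(-317 + h(-18, -10)) = 1/(275 - 2) - (-(2 + 5))*(-317 - 1/9*(-18)) = 1/273 - (-1*7)*(-317 + 2) = 1/273 - (-7)*(-315) = 1/273 - 1*2205 = 1/273 - 2205 = -601964/273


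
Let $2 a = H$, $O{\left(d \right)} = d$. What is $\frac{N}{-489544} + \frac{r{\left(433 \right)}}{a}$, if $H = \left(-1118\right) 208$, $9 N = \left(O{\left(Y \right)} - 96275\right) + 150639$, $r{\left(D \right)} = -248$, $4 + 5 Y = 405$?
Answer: $- \frac{1636773067}{160088231160} \approx -0.010224$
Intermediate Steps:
$Y = \frac{401}{5}$ ($Y = - \frac{4}{5} + \frac{1}{5} \cdot 405 = - \frac{4}{5} + 81 = \frac{401}{5} \approx 80.2$)
$N = \frac{272221}{45}$ ($N = \frac{\left(\frac{401}{5} - 96275\right) + 150639}{9} = \frac{- \frac{480974}{5} + 150639}{9} = \frac{1}{9} \cdot \frac{272221}{5} = \frac{272221}{45} \approx 6049.4$)
$H = -232544$
$a = -116272$ ($a = \frac{1}{2} \left(-232544\right) = -116272$)
$\frac{N}{-489544} + \frac{r{\left(433 \right)}}{a} = \frac{272221}{45 \left(-489544\right)} - \frac{248}{-116272} = \frac{272221}{45} \left(- \frac{1}{489544}\right) - - \frac{31}{14534} = - \frac{272221}{22029480} + \frac{31}{14534} = - \frac{1636773067}{160088231160}$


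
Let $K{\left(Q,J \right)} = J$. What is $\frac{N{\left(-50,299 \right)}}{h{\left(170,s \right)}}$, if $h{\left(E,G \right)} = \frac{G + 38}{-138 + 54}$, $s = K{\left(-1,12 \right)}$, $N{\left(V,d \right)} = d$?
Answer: $- \frac{12558}{25} \approx -502.32$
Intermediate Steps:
$s = 12$
$h{\left(E,G \right)} = - \frac{19}{42} - \frac{G}{84}$ ($h{\left(E,G \right)} = \frac{38 + G}{-84} = \left(38 + G\right) \left(- \frac{1}{84}\right) = - \frac{19}{42} - \frac{G}{84}$)
$\frac{N{\left(-50,299 \right)}}{h{\left(170,s \right)}} = \frac{299}{- \frac{19}{42} - \frac{1}{7}} = \frac{299}{- \frac{25}{42}} = 299 \left(- \frac{42}{25}\right) = - \frac{12558}{25}$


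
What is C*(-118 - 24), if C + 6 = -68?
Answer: 10508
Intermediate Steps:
C = -74 (C = -6 - 68 = -74)
C*(-118 - 24) = -74*(-118 - 24) = -74*(-142) = 10508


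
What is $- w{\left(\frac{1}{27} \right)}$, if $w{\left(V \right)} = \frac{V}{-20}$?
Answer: $\frac{1}{540} \approx 0.0018519$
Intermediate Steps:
$w{\left(V \right)} = - \frac{V}{20}$ ($w{\left(V \right)} = V \left(- \frac{1}{20}\right) = - \frac{V}{20}$)
$- w{\left(\frac{1}{27} \right)} = - \frac{-1}{20 \cdot 27} = \left(-1\right) \left(- \frac{1}{540}\right) = \frac{1}{540}$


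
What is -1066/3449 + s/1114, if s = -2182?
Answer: -4356621/1921093 ≈ -2.2678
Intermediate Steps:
-1066/3449 + s/1114 = -1066/3449 - 2182/1114 = -1066*1/3449 - 2182*1/1114 = -1066/3449 - 1091/557 = -4356621/1921093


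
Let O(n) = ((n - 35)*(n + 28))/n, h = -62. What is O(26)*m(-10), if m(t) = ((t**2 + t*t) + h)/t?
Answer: 16767/65 ≈ 257.95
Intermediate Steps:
O(n) = (-35 + n)*(28 + n)/n (O(n) = ((-35 + n)*(28 + n))/n = (-35 + n)*(28 + n)/n)
m(t) = (-62 + 2*t**2)/t (m(t) = ((t**2 + t*t) - 62)/t = ((t**2 + t**2) - 62)/t = (2*t**2 - 62)/t = (-62 + 2*t**2)/t)
O(26)*m(-10) = (-7 + 26 - 980/26)*(-62/(-10) + 2*(-10)) = (-7 + 26 - 980*1/26)*(-62*(-1/10) - 20) = (-7 + 26 - 490/13)*(31/5 - 20) = -243/13*(-69/5) = 16767/65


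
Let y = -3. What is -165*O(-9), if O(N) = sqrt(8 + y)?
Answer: -165*sqrt(5) ≈ -368.95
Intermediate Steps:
O(N) = sqrt(5) (O(N) = sqrt(8 - 3) = sqrt(5))
-165*O(-9) = -165*sqrt(5)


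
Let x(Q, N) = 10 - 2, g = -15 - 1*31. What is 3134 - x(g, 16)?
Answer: 3126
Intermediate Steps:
g = -46 (g = -15 - 31 = -46)
x(Q, N) = 8
3134 - x(g, 16) = 3134 - 1*8 = 3134 - 8 = 3126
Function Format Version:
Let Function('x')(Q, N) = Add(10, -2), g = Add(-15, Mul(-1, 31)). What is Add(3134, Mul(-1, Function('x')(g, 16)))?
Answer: 3126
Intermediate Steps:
g = -46 (g = Add(-15, -31) = -46)
Function('x')(Q, N) = 8
Add(3134, Mul(-1, Function('x')(g, 16))) = Add(3134, Mul(-1, 8)) = Add(3134, -8) = 3126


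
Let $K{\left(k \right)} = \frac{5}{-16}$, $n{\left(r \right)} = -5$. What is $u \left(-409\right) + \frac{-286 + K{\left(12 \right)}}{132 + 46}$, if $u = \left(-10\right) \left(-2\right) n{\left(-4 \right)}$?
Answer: $\frac{116478619}{2848} \approx 40898.0$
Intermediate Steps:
$K{\left(k \right)} = - \frac{5}{16}$ ($K{\left(k \right)} = 5 \left(- \frac{1}{16}\right) = - \frac{5}{16}$)
$u = -100$ ($u = \left(-10\right) \left(-2\right) \left(-5\right) = 20 \left(-5\right) = -100$)
$u \left(-409\right) + \frac{-286 + K{\left(12 \right)}}{132 + 46} = \left(-100\right) \left(-409\right) + \frac{-286 - \frac{5}{16}}{132 + 46} = 40900 - \frac{4581}{16 \cdot 178} = 40900 - \frac{4581}{2848} = \frac{116478619}{2848}$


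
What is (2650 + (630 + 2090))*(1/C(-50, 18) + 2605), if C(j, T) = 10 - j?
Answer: 27977879/2 ≈ 1.3989e+7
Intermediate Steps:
(2650 + (630 + 2090))*(1/C(-50, 18) + 2605) = (2650 + (630 + 2090))*(1/(10 - 1*(-50)) + 2605) = (2650 + 2720)*(1/(10 + 50) + 2605) = 5370*(1/60 + 2605) = 5370*(156301/60) = 27977879/2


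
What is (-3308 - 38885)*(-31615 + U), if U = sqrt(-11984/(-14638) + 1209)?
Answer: 1333931695 - 42193*sqrt(64807278497)/7319 ≈ 1.3325e+9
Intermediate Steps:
U = sqrt(64807278497)/7319 (U = sqrt(-11984*(-1/14638) + 1209) = sqrt(5992/7319 + 1209) = sqrt(8854663/7319) = sqrt(64807278497)/7319 ≈ 34.782)
(-3308 - 38885)*(-31615 + U) = (-3308 - 38885)*(-31615 + sqrt(64807278497)/7319) = -42193*(-31615 + sqrt(64807278497)/7319) = 1333931695 - 42193*sqrt(64807278497)/7319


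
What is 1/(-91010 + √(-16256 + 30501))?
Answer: -18202/1656561171 - √14245/8282805855 ≈ -1.1002e-5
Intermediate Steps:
1/(-91010 + √(-16256 + 30501)) = 1/(-91010 + √14245)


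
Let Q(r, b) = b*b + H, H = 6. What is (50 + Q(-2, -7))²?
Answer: 11025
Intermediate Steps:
Q(r, b) = 6 + b² (Q(r, b) = b*b + 6 = b² + 6 = 6 + b²)
(50 + Q(-2, -7))² = (50 + (6 + (-7)²))² = (50 + (6 + 49))² = (50 + 55)² = 105² = 11025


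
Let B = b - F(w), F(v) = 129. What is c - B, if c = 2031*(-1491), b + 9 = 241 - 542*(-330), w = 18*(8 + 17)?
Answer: -3207184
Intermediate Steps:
w = 450 (w = 18*25 = 450)
b = 179092 (b = -9 + (241 - 542*(-330)) = -9 + (241 + 178860) = -9 + 179101 = 179092)
B = 178963 (B = 179092 - 1*129 = 179092 - 129 = 178963)
c = -3028221
c - B = -3028221 - 1*178963 = -3028221 - 178963 = -3207184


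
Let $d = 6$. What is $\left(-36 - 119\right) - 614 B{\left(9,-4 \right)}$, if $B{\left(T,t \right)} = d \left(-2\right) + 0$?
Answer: $7213$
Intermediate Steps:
$B{\left(T,t \right)} = -12$ ($B{\left(T,t \right)} = 6 \left(-2\right) + 0 = -12 + 0 = -12$)
$\left(-36 - 119\right) - 614 B{\left(9,-4 \right)} = \left(-36 - 119\right) - -7368 = \left(-36 - 119\right) + 7368 = -155 + 7368 = 7213$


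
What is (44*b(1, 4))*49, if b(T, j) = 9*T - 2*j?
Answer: 2156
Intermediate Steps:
b(T, j) = -2*j + 9*T
(44*b(1, 4))*49 = (44*(-2*4 + 9*1))*49 = (44*(-8 + 9))*49 = (44*1)*49 = 44*49 = 2156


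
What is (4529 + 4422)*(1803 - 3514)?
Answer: -15315161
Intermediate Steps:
(4529 + 4422)*(1803 - 3514) = 8951*(-1711) = -15315161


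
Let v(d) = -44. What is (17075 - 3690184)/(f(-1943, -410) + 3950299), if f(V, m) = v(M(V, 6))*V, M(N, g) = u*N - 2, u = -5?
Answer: -3673109/4035791 ≈ -0.91013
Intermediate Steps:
M(N, g) = -2 - 5*N (M(N, g) = -5*N - 2 = -2 - 5*N)
f(V, m) = -44*V
(17075 - 3690184)/(f(-1943, -410) + 3950299) = (17075 - 3690184)/(-44*(-1943) + 3950299) = -3673109/(85492 + 3950299) = -3673109/4035791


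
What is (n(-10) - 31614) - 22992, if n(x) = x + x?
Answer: -54626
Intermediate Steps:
n(x) = 2*x
(n(-10) - 31614) - 22992 = (2*(-10) - 31614) - 22992 = (-20 - 31614) - 22992 = -31634 - 22992 = -54626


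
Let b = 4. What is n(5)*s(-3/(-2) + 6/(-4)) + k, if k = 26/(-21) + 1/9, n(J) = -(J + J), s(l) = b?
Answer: -2591/63 ≈ -41.127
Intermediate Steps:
s(l) = 4
n(J) = -2*J
k = -71/63 (k = 26*(-1/21) + 1*(1/9) = -26/21 + 1/9 = -71/63 ≈ -1.1270)
n(5)*s(-3/(-2) + 6/(-4)) + k = -2*5*4 - 71/63 = -10*4 - 71/63 = -40 - 71/63 = -2591/63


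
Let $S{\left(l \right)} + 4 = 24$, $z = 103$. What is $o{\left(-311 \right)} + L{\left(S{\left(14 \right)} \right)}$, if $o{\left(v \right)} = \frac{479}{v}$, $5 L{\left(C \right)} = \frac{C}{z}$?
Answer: $- \frac{48093}{32033} \approx -1.5014$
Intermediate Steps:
$S{\left(l \right)} = 20$ ($S{\left(l \right)} = -4 + 24 = 20$)
$L{\left(C \right)} = \frac{C}{515}$ ($L{\left(C \right)} = \frac{C \frac{1}{103}}{5} = \frac{\frac{1}{103} C}{5} = \frac{C}{515}$)
$o{\left(-311 \right)} + L{\left(S{\left(14 \right)} \right)} = \frac{479}{-311} + \frac{1}{515} \cdot 20 = 479 \left(- \frac{1}{311}\right) + \frac{4}{103} = - \frac{479}{311} + \frac{4}{103} = - \frac{48093}{32033}$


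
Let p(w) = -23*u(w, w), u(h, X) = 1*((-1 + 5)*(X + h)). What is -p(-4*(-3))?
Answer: 2208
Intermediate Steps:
u(h, X) = 4*X + 4*h (u(h, X) = 1*(4*(X + h)) = 1*(4*X + 4*h) = 4*X + 4*h)
p(w) = -184*w (p(w) = -23*(4*w + 4*w) = -184*w)
-p(-4*(-3)) = -(-184)*(-4*(-3)) = -(-184)*12 = -1*(-2208) = 2208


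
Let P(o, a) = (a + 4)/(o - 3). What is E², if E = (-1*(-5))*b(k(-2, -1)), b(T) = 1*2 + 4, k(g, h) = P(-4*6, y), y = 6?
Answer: 900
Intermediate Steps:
P(o, a) = (4 + a)/(-3 + o)
k(g, h) = -10/27 (k(g, h) = (4 + 6)/(-3 - 4*6) = 10/(-3 - 24) = 10/(-27) = -1/27*10 = -10/27)
b(T) = 6 (b(T) = 2 + 4 = 6)
E = 30 (E = -1*(-5)*6 = 5*6 = 30)
E² = 30² = 900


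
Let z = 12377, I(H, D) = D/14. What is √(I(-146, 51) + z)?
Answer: √2426606/14 ≈ 111.27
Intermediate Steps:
I(H, D) = D/14 (I(H, D) = D*(1/14) = D/14)
√(I(-146, 51) + z) = √((1/14)*51 + 12377) = √(51/14 + 12377) = √(173329/14) = √2426606/14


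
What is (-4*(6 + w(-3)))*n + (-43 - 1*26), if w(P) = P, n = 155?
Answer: -1929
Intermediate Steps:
(-4*(6 + w(-3)))*n + (-43 - 1*26) = -4*(6 - 3)*155 + (-43 - 1*26) = -4*3*155 + (-43 - 26) = -12*155 - 69 = -1860 - 69 = -1929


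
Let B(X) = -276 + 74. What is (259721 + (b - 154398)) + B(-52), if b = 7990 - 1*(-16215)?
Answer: 129326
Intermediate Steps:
b = 24205 (b = 7990 + 16215 = 24205)
B(X) = -202
(259721 + (b - 154398)) + B(-52) = (259721 + (24205 - 154398)) - 202 = (259721 - 130193) - 202 = 129528 - 202 = 129326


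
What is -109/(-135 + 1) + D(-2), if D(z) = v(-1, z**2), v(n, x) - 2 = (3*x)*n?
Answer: -1231/134 ≈ -9.1866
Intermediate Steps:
v(n, x) = 2 + 3*n*x (v(n, x) = 2 + (3*x)*n = 2 + 3*n*x)
D(z) = 2 - 3*z**2 (D(z) = 2 + 3*(-1)*z**2 = 2 - 3*z**2)
-109/(-135 + 1) + D(-2) = -109/(-135 + 1) + (2 - 3*(-2)**2) = -109/(-134) + (2 - 3*4) = -1/134*(-109) + (2 - 12) = 109/134 - 10 = -1231/134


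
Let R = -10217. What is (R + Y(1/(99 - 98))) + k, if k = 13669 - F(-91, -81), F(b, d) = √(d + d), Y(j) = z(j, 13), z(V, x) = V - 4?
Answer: 3449 - 9*I*√2 ≈ 3449.0 - 12.728*I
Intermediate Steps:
z(V, x) = -4 + V
Y(j) = -4 + j
F(b, d) = √2*√d (F(b, d) = √(2*d) = √2*√d)
k = 13669 - 9*I*√2 (k = 13669 - √2*√(-81) = 13669 - √2*9*I = 13669 - 9*I*√2 ≈ 13669.0 - 12.728*I)
(R + Y(1/(99 - 98))) + k = (-10217 + (-4 + 1/(99 - 98))) + (13669 - 9*I*√2) = (-10217 + (-4 + 1/1)) + (13669 - 9*I*√2) = (-10217 + (-4 + 1)) + (13669 - 9*I*√2) = (-10217 - 3) + (13669 - 9*I*√2) = -10220 + (13669 - 9*I*√2) = 3449 - 9*I*√2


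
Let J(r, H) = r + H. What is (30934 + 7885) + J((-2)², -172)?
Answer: 38651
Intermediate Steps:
J(r, H) = H + r
(30934 + 7885) + J((-2)², -172) = (30934 + 7885) + (-172 + (-2)²) = 38819 + (-172 + 4) = 38819 - 168 = 38651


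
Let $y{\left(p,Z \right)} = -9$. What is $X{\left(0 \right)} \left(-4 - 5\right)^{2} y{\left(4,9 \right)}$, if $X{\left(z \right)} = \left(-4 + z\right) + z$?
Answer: $2916$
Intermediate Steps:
$X{\left(z \right)} = -4 + 2 z$
$X{\left(0 \right)} \left(-4 - 5\right)^{2} y{\left(4,9 \right)} = \left(-4 + 2 \cdot 0\right) \left(-4 - 5\right)^{2} \left(-9\right) = \left(-4 + 0\right) \left(-9\right)^{2} \left(-9\right) = \left(-4\right) 81 \left(-9\right) = \left(-324\right) \left(-9\right) = 2916$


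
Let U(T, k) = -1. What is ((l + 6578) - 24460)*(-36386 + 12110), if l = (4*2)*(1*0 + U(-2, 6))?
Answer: 434297640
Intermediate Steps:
l = -8 (l = (4*2)*(1*0 - 1) = 8*(0 - 1) = 8*(-1) = -8)
((l + 6578) - 24460)*(-36386 + 12110) = ((-8 + 6578) - 24460)*(-36386 + 12110) = (6570 - 24460)*(-24276) = -17890*(-24276) = 434297640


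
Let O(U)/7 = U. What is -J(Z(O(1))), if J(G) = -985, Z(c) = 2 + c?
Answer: 985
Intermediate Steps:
O(U) = 7*U
-J(Z(O(1))) = -1*(-985) = 985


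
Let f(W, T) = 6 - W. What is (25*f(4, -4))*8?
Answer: 400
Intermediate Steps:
(25*f(4, -4))*8 = (25*(6 - 1*4))*8 = (25*(6 - 4))*8 = (25*2)*8 = 50*8 = 400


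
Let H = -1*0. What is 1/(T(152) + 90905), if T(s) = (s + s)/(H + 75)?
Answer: 75/6818179 ≈ 1.1000e-5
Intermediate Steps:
H = 0
T(s) = 2*s/75 (T(s) = (s + s)/(0 + 75) = (2*s)/75 = (2*s)*(1/75) = 2*s/75)
1/(T(152) + 90905) = 1/((2/75)*152 + 90905) = 1/(304/75 + 90905) = 1/(6818179/75) = 75/6818179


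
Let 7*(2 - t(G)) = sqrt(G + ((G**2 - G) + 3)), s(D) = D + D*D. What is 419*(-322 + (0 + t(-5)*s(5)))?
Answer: -109778 - 25140*sqrt(7)/7 ≈ -1.1928e+5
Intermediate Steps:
s(D) = D + D**2
t(G) = 2 - sqrt(3 + G**2)/7 (t(G) = 2 - sqrt(G + ((G**2 - G) + 3))/7 = 2 - sqrt(G + (3 + G**2 - G))/7 = 2 - sqrt(3 + G**2)/7)
419*(-322 + (0 + t(-5)*s(5))) = 419*(-322 + (0 + (2 - sqrt(3 + (-5)**2)/7)*(5*(1 + 5)))) = 419*(-322 + (0 + (2 - sqrt(3 + 25)/7)*(5*6))) = 419*(-322 + (0 + (2 - 2*sqrt(7)/7)*30)) = 419*(-322 + (0 + (60 - 60*sqrt(7)/7))) = 419*(-322 + (60 - 60*sqrt(7)/7)) = 419*(-262 - 60*sqrt(7)/7) = -109778 - 25140*sqrt(7)/7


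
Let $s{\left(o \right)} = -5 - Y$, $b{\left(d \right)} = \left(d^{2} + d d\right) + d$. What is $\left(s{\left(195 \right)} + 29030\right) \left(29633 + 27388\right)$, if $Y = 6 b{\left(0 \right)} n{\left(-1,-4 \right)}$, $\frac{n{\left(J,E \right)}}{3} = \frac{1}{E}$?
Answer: $1655034525$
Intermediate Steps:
$b{\left(d \right)} = d + 2 d^{2}$ ($b{\left(d \right)} = \left(d^{2} + d^{2}\right) + d = 2 d^{2} + d = d + 2 d^{2}$)
$n{\left(J,E \right)} = \frac{3}{E}$
$Y = 0$ ($Y = 6 \cdot 0 \left(1 + 2 \cdot 0\right) \frac{3}{-4} = 6 \cdot 0 \left(1 + 0\right) 3 \left(- \frac{1}{4}\right) = 6 \cdot 0 \cdot 1 \left(- \frac{3}{4}\right) = 6 \cdot 0 \left(- \frac{3}{4}\right) = 0 \left(- \frac{3}{4}\right) = 0$)
$s{\left(o \right)} = -5$ ($s{\left(o \right)} = -5 - 0 = -5 + 0 = -5$)
$\left(s{\left(195 \right)} + 29030\right) \left(29633 + 27388\right) = \left(-5 + 29030\right) \left(29633 + 27388\right) = 29025 \cdot 57021 = 1655034525$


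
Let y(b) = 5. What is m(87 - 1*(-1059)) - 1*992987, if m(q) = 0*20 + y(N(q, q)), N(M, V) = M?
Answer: -992982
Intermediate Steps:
m(q) = 5 (m(q) = 0*20 + 5 = 0 + 5 = 5)
m(87 - 1*(-1059)) - 1*992987 = 5 - 1*992987 = 5 - 992987 = -992982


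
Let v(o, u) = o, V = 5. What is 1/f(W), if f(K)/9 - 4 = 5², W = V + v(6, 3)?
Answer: 1/261 ≈ 0.0038314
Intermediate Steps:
W = 11 (W = 5 + 6 = 11)
f(K) = 261 (f(K) = 36 + 9*5² = 36 + 9*25 = 36 + 225 = 261)
1/f(W) = 1/261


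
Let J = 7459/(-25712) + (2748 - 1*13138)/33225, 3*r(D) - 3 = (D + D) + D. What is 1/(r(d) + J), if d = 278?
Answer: 170856240/47565896369 ≈ 0.0035920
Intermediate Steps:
r(D) = 1 + D (r(D) = 1 + ((D + D) + D)/3 = 1 + (2*D + D)/3 = 1 + (3*D)/3 = 1 + D)
J = -102994591/170856240 (J = 7459*(-1/25712) + (2748 - 13138)*(1/33225) = -7459/25712 - 10390*1/33225 = -7459/25712 - 2078/6645 = -102994591/170856240 ≈ -0.60281)
1/(r(d) + J) = 1/((1 + 278) - 102994591/170856240) = 1/(279 - 102994591/170856240) = 1/(47565896369/170856240) = 170856240/47565896369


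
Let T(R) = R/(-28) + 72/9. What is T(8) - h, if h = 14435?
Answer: -100991/7 ≈ -14427.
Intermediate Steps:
T(R) = 8 - R/28 (T(R) = R*(-1/28) + 72*(1/9) = -R/28 + 8 = 8 - R/28)
T(8) - h = (8 - 1/28*8) - 1*14435 = (8 - 2/7) - 14435 = 54/7 - 14435 = -100991/7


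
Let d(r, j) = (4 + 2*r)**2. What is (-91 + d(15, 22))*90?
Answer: 95850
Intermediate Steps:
(-91 + d(15, 22))*90 = (-91 + 4*(2 + 15)**2)*90 = (-91 + 4*17**2)*90 = (-91 + 4*289)*90 = (-91 + 1156)*90 = 1065*90 = 95850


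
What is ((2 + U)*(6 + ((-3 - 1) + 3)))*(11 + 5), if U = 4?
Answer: 480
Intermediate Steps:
((2 + U)*(6 + ((-3 - 1) + 3)))*(11 + 5) = ((2 + 4)*(6 + ((-3 - 1) + 3)))*(11 + 5) = (6*(6 + (-4 + 3)))*16 = (6*(6 - 1))*16 = (6*5)*16 = 30*16 = 480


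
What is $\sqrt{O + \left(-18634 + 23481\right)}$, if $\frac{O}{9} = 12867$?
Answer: $5 \sqrt{4826} \approx 347.35$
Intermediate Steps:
$O = 115803$ ($O = 9 \cdot 12867 = 115803$)
$\sqrt{O + \left(-18634 + 23481\right)} = \sqrt{115803 + \left(-18634 + 23481\right)} = \sqrt{115803 + 4847} = \sqrt{120650} = 5 \sqrt{4826}$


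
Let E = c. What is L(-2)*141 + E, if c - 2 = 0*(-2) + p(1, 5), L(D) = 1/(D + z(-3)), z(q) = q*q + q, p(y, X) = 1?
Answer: 153/4 ≈ 38.250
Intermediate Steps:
z(q) = q + q**2 (z(q) = q**2 + q = q + q**2)
L(D) = 1/(6 + D) (L(D) = 1/(D - 3*(1 - 3)) = 1/(D - 3*(-2)) = 1/(D + 6) = 1/(6 + D))
c = 3 (c = 2 + (0*(-2) + 1) = 2 + (0 + 1) = 2 + 1 = 3)
E = 3
L(-2)*141 + E = 141/(6 - 2) + 3 = 141/4 + 3 = 153/4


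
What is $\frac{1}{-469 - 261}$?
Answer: $- \frac{1}{730} \approx -0.0013699$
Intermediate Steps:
$\frac{1}{-469 - 261} = \frac{1}{-730} = - \frac{1}{730}$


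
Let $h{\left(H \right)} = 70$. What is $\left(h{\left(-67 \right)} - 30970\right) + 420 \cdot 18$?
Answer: $-23340$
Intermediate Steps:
$\left(h{\left(-67 \right)} - 30970\right) + 420 \cdot 18 = \left(70 - 30970\right) + 420 \cdot 18 = -30900 + 7560 = -23340$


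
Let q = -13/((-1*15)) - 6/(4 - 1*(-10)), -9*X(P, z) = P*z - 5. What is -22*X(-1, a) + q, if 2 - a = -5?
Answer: -3034/105 ≈ -28.895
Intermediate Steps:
a = 7 (a = 2 - 1*(-5) = 2 + 5 = 7)
X(P, z) = 5/9 - P*z/9 (X(P, z) = -(P*z - 5)/9 = -(-5 + P*z)/9 = 5/9 - P*z/9)
q = 46/105 (q = -13/(-15) - 6/(4 + 10) = -13*(-1/15) - 6/14 = 13/15 - 6*1/14 = 13/15 - 3/7 = 46/105 ≈ 0.43810)
-22*X(-1, a) + q = -22*(5/9 - 1/9*(-1)*7) + 46/105 = -22*(5/9 + 7/9) + 46/105 = -22*4/3 + 46/105 = -88/3 + 46/105 = -3034/105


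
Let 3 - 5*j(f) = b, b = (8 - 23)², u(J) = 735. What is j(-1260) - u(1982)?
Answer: -3897/5 ≈ -779.40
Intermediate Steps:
b = 225 (b = (-15)² = 225)
j(f) = -222/5 (j(f) = ⅗ - ⅕*225 = ⅗ - 45 = -222/5)
j(-1260) - u(1982) = -222/5 - 1*735 = -222/5 - 735 = -3897/5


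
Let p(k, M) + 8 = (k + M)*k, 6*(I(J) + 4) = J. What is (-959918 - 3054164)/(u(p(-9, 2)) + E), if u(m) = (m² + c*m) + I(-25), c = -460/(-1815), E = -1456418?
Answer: 88309804/31974519 ≈ 2.7619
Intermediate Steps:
I(J) = -4 + J/6
c = 92/363 (c = -460*(-1/1815) = 92/363 ≈ 0.25344)
p(k, M) = -8 + k*(M + k) (p(k, M) = -8 + (k + M)*k = -8 + (M + k)*k = -8 + k*(M + k))
u(m) = -49/6 + m² + 92*m/363 (u(m) = (m² + 92*m/363) + (-4 + (⅙)*(-25)) = (m² + 92*m/363) + (-4 - 25/6) = (m² + 92*m/363) - 49/6 = -49/6 + m² + 92*m/363)
(-959918 - 3054164)/(u(p(-9, 2)) + E) = (-959918 - 3054164)/((-49/6 + (-8 + (-9)² + 2*(-9))² + 92*(-8 + (-9)² + 2*(-9))/363) - 1456418) = -4014082/((-49/6 + (-8 + 81 - 18)² + 92*(-8 + 81 - 18)/363) - 1456418) = -4014082/((-49/6 + 55² + (92/363)*55) - 1456418) = -4014082/((-49/6 + 3025 + 460/33) - 1456418) = -4014082/(66677/22 - 1456418) = -4014082/(-31974519/22) = -4014082*(-22/31974519) = 88309804/31974519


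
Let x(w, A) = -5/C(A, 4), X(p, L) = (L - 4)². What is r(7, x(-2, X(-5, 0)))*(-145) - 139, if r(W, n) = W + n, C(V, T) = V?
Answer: -17739/16 ≈ -1108.7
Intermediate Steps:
X(p, L) = (-4 + L)²
x(w, A) = -5/A
r(7, x(-2, X(-5, 0)))*(-145) - 139 = (7 - 5/(-4 + 0)²)*(-145) - 139 = (7 - 5/((-4)²))*(-145) - 139 = (7 - 5/16)*(-145) - 139 = (107/16)*(-145) - 139 = -15515/16 - 139 = -17739/16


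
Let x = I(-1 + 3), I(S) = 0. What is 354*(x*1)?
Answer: 0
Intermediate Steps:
x = 0
354*(x*1) = 354*(0*1) = 354*0 = 0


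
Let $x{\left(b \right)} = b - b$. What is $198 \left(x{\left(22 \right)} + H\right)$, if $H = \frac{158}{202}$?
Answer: $\frac{15642}{101} \approx 154.87$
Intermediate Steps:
$H = \frac{79}{101}$ ($H = 158 \cdot \frac{1}{202} = \frac{79}{101} \approx 0.78218$)
$x{\left(b \right)} = 0$
$198 \left(x{\left(22 \right)} + H\right) = 198 \left(0 + \frac{79}{101}\right) = 198 \cdot \frac{79}{101} = \frac{15642}{101}$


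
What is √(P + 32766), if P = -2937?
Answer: √29829 ≈ 172.71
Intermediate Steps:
√(P + 32766) = √(-2937 + 32766) = √29829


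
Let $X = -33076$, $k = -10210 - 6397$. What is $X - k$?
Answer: $-16469$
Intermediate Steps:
$k = -16607$ ($k = -10210 - 6397 = -16607$)
$X - k = -33076 - -16607 = -33076 + 16607 = -16469$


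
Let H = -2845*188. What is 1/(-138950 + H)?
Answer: -1/673810 ≈ -1.4841e-6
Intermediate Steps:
H = -534860
1/(-138950 + H) = 1/(-138950 - 534860) = 1/(-673810) = -1/673810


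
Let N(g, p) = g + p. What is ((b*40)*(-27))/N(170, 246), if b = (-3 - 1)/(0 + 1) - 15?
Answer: 2565/52 ≈ 49.327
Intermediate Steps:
b = -19 (b = -4/1 - 15 = -4*1 - 15 = -4 - 15 = -19)
((b*40)*(-27))/N(170, 246) = (-19*40*(-27))/(170 + 246) = -760*(-27)/416 = 20520*(1/416) = 2565/52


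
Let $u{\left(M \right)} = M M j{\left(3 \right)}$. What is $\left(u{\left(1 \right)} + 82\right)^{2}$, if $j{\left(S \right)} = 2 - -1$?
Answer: $7225$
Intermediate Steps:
$j{\left(S \right)} = 3$ ($j{\left(S \right)} = 2 + 1 = 3$)
$u{\left(M \right)} = 3 M^{2}$ ($u{\left(M \right)} = M M 3 = M^{2} \cdot 3 = 3 M^{2}$)
$\left(u{\left(1 \right)} + 82\right)^{2} = \left(3 \cdot 1^{2} + 82\right)^{2} = \left(3 \cdot 1 + 82\right)^{2} = \left(3 + 82\right)^{2} = 85^{2} = 7225$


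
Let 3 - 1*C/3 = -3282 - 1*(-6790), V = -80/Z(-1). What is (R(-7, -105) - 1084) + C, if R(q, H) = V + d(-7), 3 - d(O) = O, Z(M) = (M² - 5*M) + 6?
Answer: -34787/3 ≈ -11596.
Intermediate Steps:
Z(M) = 6 + M² - 5*M
V = -20/3 (V = -80/(6 + (-1)² - 5*(-1)) = -80/(6 + 1 + 5) = -80/12 = -80*1/12 = -20/3 ≈ -6.6667)
d(O) = 3 - O
C = -10515 (C = 9 - 3*(-3282 - 1*(-6790)) = 9 - 3*(-3282 + 6790) = 9 - 3*3508 = 9 - 10524 = -10515)
R(q, H) = 10/3 (R(q, H) = -20/3 + (3 - 1*(-7)) = -20/3 + (3 + 7) = -20/3 + 10 = 10/3)
(R(-7, -105) - 1084) + C = (10/3 - 1084) - 10515 = -3242/3 - 10515 = -34787/3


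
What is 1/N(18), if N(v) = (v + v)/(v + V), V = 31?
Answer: 49/36 ≈ 1.3611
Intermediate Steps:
N(v) = 2*v/(31 + v) (N(v) = (v + v)/(v + 31) = (2*v)/(31 + v) = 2*v/(31 + v))
1/N(18) = 1/(2*18/(31 + 18)) = 1/(2*18/49) = 1/(2*18*(1/49)) = 1/(36/49) = 49/36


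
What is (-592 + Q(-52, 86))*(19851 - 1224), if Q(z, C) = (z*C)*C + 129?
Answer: -7172419485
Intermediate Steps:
Q(z, C) = 129 + z*C² (Q(z, C) = (C*z)*C + 129 = z*C² + 129 = 129 + z*C²)
(-592 + Q(-52, 86))*(19851 - 1224) = (-592 + (129 - 52*86²))*(19851 - 1224) = (-592 + (129 - 52*7396))*18627 = (-592 + (129 - 384592))*18627 = (-592 - 384463)*18627 = -385055*18627 = -7172419485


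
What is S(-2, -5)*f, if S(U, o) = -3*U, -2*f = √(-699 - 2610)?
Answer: -3*I*√3309 ≈ -172.57*I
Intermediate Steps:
f = -I*√3309/2 (f = -√(-699 - 2610)/2 = -I*√3309/2 ≈ -28.762*I)
S(-2, -5)*f = (-3*(-2))*(-I*√3309/2) = 6*(-I*√3309/2) = -3*I*√3309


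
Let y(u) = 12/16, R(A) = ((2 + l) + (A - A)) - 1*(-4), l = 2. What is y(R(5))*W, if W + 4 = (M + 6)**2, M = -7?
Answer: -9/4 ≈ -2.2500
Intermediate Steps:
R(A) = 8 (R(A) = ((2 + 2) + (A - A)) - 1*(-4) = (4 + 0) + 4 = 4 + 4 = 8)
y(u) = 3/4 (y(u) = 12*(1/16) = 3/4)
W = -3 (W = -4 + (-7 + 6)**2 = -4 + (-1)**2 = -4 + 1 = -3)
y(R(5))*W = (3/4)*(-3) = -9/4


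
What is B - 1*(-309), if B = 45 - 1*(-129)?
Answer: 483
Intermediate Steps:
B = 174 (B = 45 + 129 = 174)
B - 1*(-309) = 174 - 1*(-309) = 174 + 309 = 483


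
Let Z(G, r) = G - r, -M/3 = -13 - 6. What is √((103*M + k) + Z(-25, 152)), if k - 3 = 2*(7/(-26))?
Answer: √962702/13 ≈ 75.475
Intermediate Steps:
M = 57 (M = -3*(-13 - 6) = -3*(-19) = 57)
k = 32/13 (k = 3 + 2*(7/(-26)) = 3 + 2*(7*(-1/26)) = 3 + 2*(-7/26) = 3 - 7/13 = 32/13 ≈ 2.4615)
√((103*M + k) + Z(-25, 152)) = √((103*57 + 32/13) + (-25 - 1*152)) = √((5871 + 32/13) + (-25 - 152)) = √(76355/13 - 177) = √(74054/13) = √962702/13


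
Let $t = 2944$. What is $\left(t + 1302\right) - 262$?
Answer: $3984$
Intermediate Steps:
$\left(t + 1302\right) - 262 = \left(2944 + 1302\right) - 262 = 4246 - 262 = 3984$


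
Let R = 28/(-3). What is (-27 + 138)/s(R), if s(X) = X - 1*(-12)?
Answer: 333/8 ≈ 41.625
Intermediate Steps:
R = -28/3 (R = 28*(-1/3) = -28/3 ≈ -9.3333)
s(X) = 12 + X (s(X) = X + 12 = 12 + X)
(-27 + 138)/s(R) = (-27 + 138)/(12 - 28/3) = 111/(8/3) = 111*(3/8) = 333/8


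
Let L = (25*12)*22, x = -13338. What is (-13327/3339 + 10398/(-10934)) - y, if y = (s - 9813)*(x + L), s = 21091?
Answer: 198166628953166/2607759 ≈ 7.5991e+7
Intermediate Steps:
L = 6600 (L = 300*22 = 6600)
y = -75991164 (y = (21091 - 9813)*(-13338 + 6600) = 11278*(-6738) = -75991164)
(-13327/3339 + 10398/(-10934)) - y = (-13327/3339 + 10398/(-10934)) - 1*(-75991164) = (-13327*1/3339 + 10398*(-1/10934)) + 75991164 = (-13327/3339 - 5199/5467) + 75991164 = -12888310/2607759 + 75991164 = 198166628953166/2607759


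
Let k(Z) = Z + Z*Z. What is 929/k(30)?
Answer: 929/930 ≈ 0.99892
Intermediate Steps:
k(Z) = Z + Z²
929/k(30) = 929/((30*(1 + 30))) = 929/((30*31)) = 929/930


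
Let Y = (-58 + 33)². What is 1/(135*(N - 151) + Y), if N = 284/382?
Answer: -191/3754990 ≈ -5.0866e-5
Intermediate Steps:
Y = 625 (Y = (-25)² = 625)
N = 142/191 (N = 284*(1/382) = 142/191 ≈ 0.74346)
1/(135*(N - 151) + Y) = 1/(135*(142/191 - 151) + 625) = 1/(135*(-28699/191) + 625) = 1/(-3874365/191 + 625) = 1/(-3754990/191) = -191/3754990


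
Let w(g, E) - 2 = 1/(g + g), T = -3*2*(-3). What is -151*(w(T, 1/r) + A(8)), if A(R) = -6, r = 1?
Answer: 21593/36 ≈ 599.81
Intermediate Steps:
T = 18 (T = -6*(-3) = 18)
w(g, E) = 2 + 1/(2*g) (w(g, E) = 2 + 1/(g + g) = 2 + 1/(2*g))
-151*(w(T, 1/r) + A(8)) = -151*((2 + (1/2)/18) - 6) = -151*((2 + (1/2)*(1/18)) - 6) = -151*((2 + 1/36) - 6) = -151*(73/36 - 6) = -151*(-143/36) = 21593/36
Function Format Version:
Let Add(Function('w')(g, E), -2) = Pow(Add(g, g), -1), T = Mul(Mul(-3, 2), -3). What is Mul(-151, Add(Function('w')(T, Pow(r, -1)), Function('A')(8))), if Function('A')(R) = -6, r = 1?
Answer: Rational(21593, 36) ≈ 599.81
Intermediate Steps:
T = 18 (T = Mul(-6, -3) = 18)
Function('w')(g, E) = Add(2, Mul(Rational(1, 2), Pow(g, -1))) (Function('w')(g, E) = Add(2, Pow(Add(g, g), -1)) = Add(2, Pow(Mul(2, g), -1)) = Add(2, Mul(Rational(1, 2), Pow(g, -1))))
Mul(-151, Add(Function('w')(T, Pow(r, -1)), Function('A')(8))) = Mul(-151, Add(Add(2, Mul(Rational(1, 2), Pow(18, -1))), -6)) = Mul(-151, Add(Add(2, Mul(Rational(1, 2), Rational(1, 18))), -6)) = Mul(-151, Add(Add(2, Rational(1, 36)), -6)) = Mul(-151, Add(Rational(73, 36), -6)) = Mul(-151, Rational(-143, 36)) = Rational(21593, 36)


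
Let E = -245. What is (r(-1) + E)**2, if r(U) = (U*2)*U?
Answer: 59049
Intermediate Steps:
r(U) = 2*U**2 (r(U) = (2*U)*U = 2*U**2)
(r(-1) + E)**2 = (2*(-1)**2 - 245)**2 = (2*1 - 245)**2 = (2 - 245)**2 = (-243)**2 = 59049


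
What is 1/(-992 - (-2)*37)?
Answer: -1/918 ≈ -0.0010893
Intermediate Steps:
1/(-992 - (-2)*37) = 1/(-992 - 2*(-37)) = 1/(-992 + 74) = 1/(-918) = -1/918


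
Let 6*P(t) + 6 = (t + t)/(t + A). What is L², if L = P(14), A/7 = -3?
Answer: 25/9 ≈ 2.7778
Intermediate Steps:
A = -21 (A = 7*(-3) = -21)
P(t) = -1 + t/(3*(-21 + t)) (P(t) = -1 + ((t + t)/(t - 21))/6 = -1 + ((2*t)/(-21 + t))/6 = -1 + (2*t/(-21 + t))/6 = -1 + t/(3*(-21 + t)))
L = -5/3 (L = (63 - 2*14)/(3*(-21 + 14)) = (⅓)*(63 - 28)/(-7) = (⅓)*(-⅐)*35 = -5/3 ≈ -1.6667)
L² = (-5/3)² = 25/9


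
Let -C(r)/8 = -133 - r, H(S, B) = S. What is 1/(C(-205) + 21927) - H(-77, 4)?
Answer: 1644028/21351 ≈ 77.000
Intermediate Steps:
C(r) = 1064 + 8*r (C(r) = -8*(-133 - r) = 1064 + 8*r)
1/(C(-205) + 21927) - H(-77, 4) = 1/((1064 + 8*(-205)) + 21927) - 1*(-77) = 1/((1064 - 1640) + 21927) + 77 = 1/(-576 + 21927) + 77 = 1/21351 + 77 = 1644028/21351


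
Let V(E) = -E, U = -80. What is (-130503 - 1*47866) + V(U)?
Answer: -178289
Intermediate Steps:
(-130503 - 1*47866) + V(U) = (-130503 - 1*47866) - 1*(-80) = (-130503 - 47866) + 80 = -178369 + 80 = -178289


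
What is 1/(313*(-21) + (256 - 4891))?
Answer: -1/11208 ≈ -8.9222e-5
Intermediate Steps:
1/(313*(-21) + (256 - 4891)) = 1/(-6573 - 4635) = 1/(-11208) = -1/11208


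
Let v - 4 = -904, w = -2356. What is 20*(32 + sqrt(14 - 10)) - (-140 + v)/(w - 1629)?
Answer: 541752/797 ≈ 679.74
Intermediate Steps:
v = -900 (v = 4 - 904 = -900)
20*(32 + sqrt(14 - 10)) - (-140 + v)/(w - 1629) = 20*(32 + sqrt(14 - 10)) - (-140 - 900)/(-2356 - 1629) = 20*(32 + sqrt(4)) - (-1040)/(-3985) = 20*(32 + 2) - (-1040)*(-1)/3985 = 20*34 - 1*208/797 = 680 - 208/797 = 541752/797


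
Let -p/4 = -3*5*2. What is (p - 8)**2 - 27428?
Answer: -14884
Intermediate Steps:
p = 120 (p = -4*(-3*5)*2 = -(-60)*2 = -4*(-30) = 120)
(p - 8)**2 - 27428 = (120 - 8)**2 - 27428 = 112**2 - 27428 = 12544 - 27428 = -14884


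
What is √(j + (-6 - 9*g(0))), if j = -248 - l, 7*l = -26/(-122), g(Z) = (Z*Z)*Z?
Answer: I*√46317117/427 ≈ 15.938*I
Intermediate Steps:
g(Z) = Z³ (g(Z) = Z²*Z = Z³)
l = 13/427 (l = (-26/(-122))/7 = (-26*(-1/122))/7 = (⅐)*(13/61) = 13/427 ≈ 0.030445)
j = -105909/427 (j = -248 - 1*13/427 = -248 - 13/427 = -105909/427 ≈ -248.03)
√(j + (-6 - 9*g(0))) = √(-105909/427 + (-6 - 9*0³)) = √(-105909/427 + (-6 - 9*0)) = √(-105909/427 + (-6 + 0)) = √(-105909/427 - 6) = √(-108471/427) = I*√46317117/427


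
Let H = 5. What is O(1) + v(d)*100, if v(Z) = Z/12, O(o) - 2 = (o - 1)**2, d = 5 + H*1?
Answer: 256/3 ≈ 85.333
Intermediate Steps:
d = 10 (d = 5 + 5*1 = 5 + 5 = 10)
O(o) = 2 + (-1 + o)**2 (O(o) = 2 + (o - 1)**2 = 2 + (-1 + o)**2)
v(Z) = Z/12 (v(Z) = Z*(1/12) = Z/12)
O(1) + v(d)*100 = (2 + (-1 + 1)**2) + ((1/12)*10)*100 = (2 + 0**2) + (5/6)*100 = (2 + 0) + 250/3 = 2 + 250/3 = 256/3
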